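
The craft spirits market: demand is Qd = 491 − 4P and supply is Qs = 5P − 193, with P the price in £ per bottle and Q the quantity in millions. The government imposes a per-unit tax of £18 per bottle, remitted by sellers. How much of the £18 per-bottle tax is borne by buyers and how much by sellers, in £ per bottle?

Buyers bear £10 per bottle; sellers bear £8 per bottle.

Before the tax: set 491 − 4P = 5P − 193 → P* = £76, Q* = 187.
With the tax collected from sellers, supply shifts: Qs = 5(P − 18) − 193.
Solving gives Q = 147 with buyers paying £86 and sellers receiving £68 (the £18 wedge).
Burden on buyers: £10; on sellers: £8. (They sum to £18.)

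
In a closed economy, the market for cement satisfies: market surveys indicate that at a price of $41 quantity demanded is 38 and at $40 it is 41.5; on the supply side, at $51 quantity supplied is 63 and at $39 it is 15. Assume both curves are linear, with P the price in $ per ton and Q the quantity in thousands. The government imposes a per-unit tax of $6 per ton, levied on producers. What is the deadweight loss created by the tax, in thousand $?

Deadweight loss = $33.6 thousand.

Demand slope: (41.5 − 38)/(40 − 41) = -3.5, so Qd = 181.5 − 3.5P.
Supply slope: (15 − 63)/(39 − 51) = 4, so Qs = 4P − 141.
Without the tax, 181.5 − 3.5P = 4P − 141 gives 7.5P = 322.5, so P* = $43 and Q* = 31.
With the tax collected from producers, supply shifts: Qs = 4(P − 6) − 141.
Solving gives Q = 19.8 with consumers paying $46.2 and producers receiving $40.2 (the $6 wedge).
Quantity falls by |ΔQ| = |31 − 19.8| = 11.2.
DWL = ½ · t · |ΔQ| = ½ · 6 · 11.2 = $33.6.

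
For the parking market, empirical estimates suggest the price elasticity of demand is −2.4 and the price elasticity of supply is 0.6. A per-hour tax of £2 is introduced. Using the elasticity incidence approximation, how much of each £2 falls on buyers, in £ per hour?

Incidence ratio: buyers' share ≈ εs / (εs + |εd|) = 0.6 / (0.6 + 2.4) = 0.2.
So buyers bear ≈ 0.2 × £2 = £0.4; sellers bear £1.6.

Buyers bear ≈ £0.4 per hour.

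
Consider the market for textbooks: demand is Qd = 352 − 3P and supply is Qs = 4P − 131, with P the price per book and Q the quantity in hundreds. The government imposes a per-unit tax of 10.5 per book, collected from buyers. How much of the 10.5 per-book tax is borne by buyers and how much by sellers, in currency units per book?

Buyers bear 6 per book; sellers bear 4.5 per book.

Before the tax: set 352 − 3P = 4P − 131 → P* = 69, Q* = 145.
With the tax collected from buyers, demand (in seller-price terms) shifts: Qd = 352 − 3(P + 10.5).
New equilibrium: buyers pay 75, sellers receive 64.5, Q = 127. (Wedge: Pb − Ps = 10.5.)
Burden on buyers: 6; on sellers: 4.5. (They sum to 10.5.)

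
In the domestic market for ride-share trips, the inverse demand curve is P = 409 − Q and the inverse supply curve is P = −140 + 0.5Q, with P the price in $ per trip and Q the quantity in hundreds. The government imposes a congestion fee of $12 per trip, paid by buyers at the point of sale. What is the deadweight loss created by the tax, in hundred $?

Deadweight loss = $48 hundred.

Inverting to Q(P) form: Qd = 409 − P; Qs = 2P + 280.
Before the tax: set 409 − P = 2P + 280 → P* = $43, Q* = 366.
With the tax collected from buyers, demand (in seller-price terms) shifts: Qd = 409 − (P + 12).
Solving gives Q = 358 with buyers paying $51 and producers receiving $39 (the $12 wedge).
Quantity falls by |ΔQ| = |366 − 358| = 8.
DWL = ½ · t · |ΔQ| = ½ · 12 · 8 = $48.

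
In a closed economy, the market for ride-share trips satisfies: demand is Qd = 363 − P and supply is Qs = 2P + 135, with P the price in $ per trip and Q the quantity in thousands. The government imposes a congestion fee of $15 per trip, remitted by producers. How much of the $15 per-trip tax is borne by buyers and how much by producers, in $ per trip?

Buyers bear $10 per trip; producers bear $5 per trip.

Without the tax, 363 − P = 2P + 135 gives 3P = 228, so P* = $76 and Q* = 287.
With the tax collected from producers, supply shifts: Qs = 2(P − 15) + 135.
New equilibrium: buyers pay $86, producers receive $71, Q = 277. (Wedge: Pb − Ps = 15.)
Burden on buyers: $10; on producers: $5. (They sum to $15.)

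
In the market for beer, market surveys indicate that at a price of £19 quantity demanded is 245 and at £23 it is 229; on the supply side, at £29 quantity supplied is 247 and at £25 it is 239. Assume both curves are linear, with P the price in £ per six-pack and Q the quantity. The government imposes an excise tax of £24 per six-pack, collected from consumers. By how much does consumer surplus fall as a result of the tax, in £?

Consumer surplus falls by £1736.

Demand slope: (229 − 245)/(23 − 19) = -4, so Qd = 321 − 4P.
Supply slope: (239 − 247)/(25 − 29) = 2, so Qs = 2P + 189.
Before the tax: set 321 − 4P = 2P + 189 → P* = £22, Q* = 233.
With the tax collected from consumers, demand (in seller-price terms) shifts: Qd = 321 − 4(P + 24).
New equilibrium: consumers pay £30, suppliers receive £6, Q = 201. (Wedge: Pb − Ps = 24.)
ΔCS is the trapezoid between Q = 201 and Q = 233 of height £8: ½ · (233 + 201) · 8 = £1736.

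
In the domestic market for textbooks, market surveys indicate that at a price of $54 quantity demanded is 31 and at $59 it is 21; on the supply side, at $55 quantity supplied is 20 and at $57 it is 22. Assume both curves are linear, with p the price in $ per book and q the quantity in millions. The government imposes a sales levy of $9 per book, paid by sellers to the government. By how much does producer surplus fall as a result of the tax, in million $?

Demand slope: (21 − 31)/(59 − 54) = -2, so qd = 139 − 2p.
Supply slope: (22 − 20)/(57 − 55) = 1, so qs = p − 35.
Before the tax: set 139 − 2p = p − 35 → p* = $58, q* = 23.
With the tax collected from sellers, supply shifts: qs = (p − 9) − 35.
New equilibrium: consumers pay $61, sellers receive $52, q = 17. (Wedge: pb − ps = 9.)
ΔPS is the trapezoid between Q = 17 and Q = 23 of height $6: ½ · (23 + 17) · 6 = $120.

Producer surplus falls by $120 million.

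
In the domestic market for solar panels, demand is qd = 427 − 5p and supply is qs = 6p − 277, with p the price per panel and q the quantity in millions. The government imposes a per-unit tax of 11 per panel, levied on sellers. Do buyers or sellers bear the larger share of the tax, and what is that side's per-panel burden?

Without the tax, 427 − 5p = 6p − 277 gives 11p = 704, so p* = 64 and q* = 107.
With the tax collected from sellers, supply shifts: qs = 6(p − 11) − 277.
Solving gives q = 77 with buyers paying 70 and sellers receiving 59 (the 11 wedge).
Per-panel burden: buyers 6, sellers 5.
Buyers take the larger share because demand is less price-elastic here (demand slope 5 vs supply slope 6).
The less price-elastic side of the market bears the larger share of a per-unit tax.

Buyers bear the larger share: 6 per panel.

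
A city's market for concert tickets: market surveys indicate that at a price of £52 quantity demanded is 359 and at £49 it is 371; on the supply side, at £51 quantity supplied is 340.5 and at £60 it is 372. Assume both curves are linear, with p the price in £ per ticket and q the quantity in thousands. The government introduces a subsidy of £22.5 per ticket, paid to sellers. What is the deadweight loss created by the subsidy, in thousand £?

Deadweight loss = £472.5 thousand.

Demand slope: (371 − 359)/(49 − 52) = -4, so qd = 567 − 4p.
Supply slope: (372 − 340.5)/(60 − 51) = 3.5, so qs = 3.5p + 162.
Without the subsidy, 567 − 4p = 3.5p + 162 gives 7.5p = 405, so p* = £54 and q* = 351.
With a per-unit subsidy paid to sellers, each receives p + 22.5 per unit sold, so supply becomes qs = 3.5(p + 22.5) + 162.
Solving gives q = 393 with buyers paying £43.5 and sellers receiving £66 (the £22.5 wedge).
Quantity rises by |ΔQ| = |351 − 393| = 42.
DWL = ½ · t · |ΔQ| = ½ · 22.5 · 42 = £472.5.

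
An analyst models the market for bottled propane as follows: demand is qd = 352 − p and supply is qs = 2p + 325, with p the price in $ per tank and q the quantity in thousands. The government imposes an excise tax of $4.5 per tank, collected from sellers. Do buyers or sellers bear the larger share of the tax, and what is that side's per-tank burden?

Buyers bear the larger share: $3 per tank.

Without the tax, 352 − p = 2p + 325 gives 3p = 27, so p* = $9 and q* = 343.
With the tax collected from sellers, supply shifts: qs = 2(p − 4.5) + 325.
New equilibrium: buyers pay $12, sellers receive $7.5, q = 340. (Wedge: pb − ps = 4.5.)
Per-tank burden: buyers $3, sellers $1.5.
Buyers take the larger share because demand is less price-elastic here (demand slope 1 vs supply slope 2).
The less price-elastic side of the market bears the larger share of a per-unit tax.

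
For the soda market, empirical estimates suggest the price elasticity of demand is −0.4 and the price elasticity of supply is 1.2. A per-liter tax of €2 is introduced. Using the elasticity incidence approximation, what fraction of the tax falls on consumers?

Incidence ratio: consumers' share ≈ εs / (εs + |εd|) = 1.2 / (1.2 + 0.4) = 0.75.
Supply is the more elastic side, so consumers bear the larger share.

Consumers' share ≈ 0.75.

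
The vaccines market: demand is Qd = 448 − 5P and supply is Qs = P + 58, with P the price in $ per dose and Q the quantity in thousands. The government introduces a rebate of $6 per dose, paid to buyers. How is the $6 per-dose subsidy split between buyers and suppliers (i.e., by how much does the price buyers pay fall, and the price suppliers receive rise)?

Before the subsidy: set 448 − 5P = P + 58 → P* = $65, Q* = 123.
With a per-unit subsidy paid to buyers, each effectively pays P − 6, so demand becomes Qd = 448 − 5(P − 6).
New equilibrium: buyers pay $64, suppliers receive $70, Q = 128. (Wedge: Pb − Ps = −6.)
Gain to buyers: $1; to suppliers: $5. (They sum to $6.)

Buyers gain $1 per dose; suppliers gain $5 per dose.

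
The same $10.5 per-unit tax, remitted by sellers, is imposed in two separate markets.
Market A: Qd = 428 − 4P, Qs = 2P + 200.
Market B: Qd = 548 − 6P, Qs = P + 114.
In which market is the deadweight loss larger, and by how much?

Market A, by $26.25.

Market A: pre-tax P* = $38, Q* = 276; post-tax Q = 262; deadweight loss = $73.5.
Market B: pre-tax P* = $62, Q* = 176; post-tax Q = 167; deadweight loss = $47.25.
Difference: $73.5 vs $47.25 → market A is larger by $26.25.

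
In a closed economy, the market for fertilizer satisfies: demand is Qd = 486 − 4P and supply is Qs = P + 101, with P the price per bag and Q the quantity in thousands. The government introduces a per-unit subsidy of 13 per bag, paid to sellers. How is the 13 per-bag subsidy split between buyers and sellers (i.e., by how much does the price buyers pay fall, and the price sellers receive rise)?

Buyers gain 2.6 per bag; sellers gain 10.4 per bag.

Without the subsidy, 486 − 4P = P + 101 gives 5P = 385, so P* = 77 and Q* = 178.
With a per-unit subsidy paid to sellers, each receives P + 13 per unit sold, so supply becomes Qs = (P + 13) + 101.
Solving gives Q = 188.4 with buyers paying 74.4 and sellers receiving 87.4 (the 13 wedge).
Gain to buyers: 2.6; to sellers: 10.4. (They sum to 13.)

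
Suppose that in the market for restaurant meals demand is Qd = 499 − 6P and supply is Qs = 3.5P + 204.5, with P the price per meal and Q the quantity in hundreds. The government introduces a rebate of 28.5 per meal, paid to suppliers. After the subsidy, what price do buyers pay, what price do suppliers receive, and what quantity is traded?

Buyers pay 20.5; suppliers receive 49; quantity = 376.

Before the subsidy: set 499 − 6P = 3.5P + 204.5 → P* = 31, Q* = 313.
With a per-unit subsidy paid to suppliers, each receives P + 28.5 per unit sold, so supply becomes Qs = 3.5(P + 28.5) + 204.5.
New equilibrium: buyers pay 20.5, suppliers receive 49, Q = 376. (Wedge: Pb − Ps = −28.5.)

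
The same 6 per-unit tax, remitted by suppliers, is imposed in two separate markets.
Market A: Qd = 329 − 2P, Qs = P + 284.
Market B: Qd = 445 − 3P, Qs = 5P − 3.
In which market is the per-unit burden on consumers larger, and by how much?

Market A: pre-tax P* = 15, Q* = 299; post-tax Q = 295; per-unit burden on consumers = 2.
Market B: pre-tax P* = 56, Q* = 277; post-tax Q = 265.75; per-unit burden on consumers = 3.75.
Difference: 2 vs 3.75 → market B is larger by 1.75.

Market B, by 1.75.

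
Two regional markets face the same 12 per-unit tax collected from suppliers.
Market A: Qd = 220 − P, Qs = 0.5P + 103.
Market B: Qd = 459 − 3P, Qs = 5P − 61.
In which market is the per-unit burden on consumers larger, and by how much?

Market B, by 3.5.

Market A: pre-tax P* = 78, Q* = 142; post-tax Q = 138; per-unit burden on consumers = 4.
Market B: pre-tax P* = 65, Q* = 264; post-tax Q = 241.5; per-unit burden on consumers = 7.5.
Difference: 4 vs 7.5 → market B is larger by 3.5.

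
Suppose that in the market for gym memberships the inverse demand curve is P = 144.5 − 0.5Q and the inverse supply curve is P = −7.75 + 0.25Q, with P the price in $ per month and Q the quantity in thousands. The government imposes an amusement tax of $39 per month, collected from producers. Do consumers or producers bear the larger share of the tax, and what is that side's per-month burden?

Inverting to Q(P) form: Qd = 289 − 2P; Qs = 4P + 31.
Before the tax: set 289 − 2P = 4P + 31 → P* = $43, Q* = 203.
With the tax collected from producers, supply shifts: Qs = 4(P − 39) + 31.
New equilibrium: consumers pay $69, producers receive $30, Q = 151. (Wedge: Pb − Ps = 39.)
Per-month burden: consumers $26, producers $13.
Consumers take the larger share because demand is less price-elastic here (demand slope 2 vs supply slope 4).
The less price-elastic side of the market bears the larger share of a per-unit tax.

Consumers bear the larger share: $26 per month.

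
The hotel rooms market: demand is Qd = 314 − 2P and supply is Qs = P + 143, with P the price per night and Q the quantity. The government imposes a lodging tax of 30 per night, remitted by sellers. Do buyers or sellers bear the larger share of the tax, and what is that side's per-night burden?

Sellers bear the larger share: 20 per night.

Without the tax, 314 − 2P = P + 143 gives 3P = 171, so P* = 57 and Q* = 200.
With the tax collected from sellers, supply shifts: Qs = (P − 30) + 143.
Solving gives Q = 180 with buyers paying 67 and sellers receiving 37 (the 30 wedge).
Per-night burden: buyers 10, sellers 20.
Sellers take the larger share because supply is less price-elastic here (demand slope 2 vs supply slope 1).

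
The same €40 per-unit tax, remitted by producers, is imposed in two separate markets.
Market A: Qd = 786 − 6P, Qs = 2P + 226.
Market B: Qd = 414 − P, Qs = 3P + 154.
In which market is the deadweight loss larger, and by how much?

Market A: pre-tax P* = €70, Q* = 366; post-tax Q = 306; deadweight loss = €1200.
Market B: pre-tax P* = €65, Q* = 349; post-tax Q = 319; deadweight loss = €600.
Difference: €1200 vs €600 → market A is larger by €600.

Market A, by €600.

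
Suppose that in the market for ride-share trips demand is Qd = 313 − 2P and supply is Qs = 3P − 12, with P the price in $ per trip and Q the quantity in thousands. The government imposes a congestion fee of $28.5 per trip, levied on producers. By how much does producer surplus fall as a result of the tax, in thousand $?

Before the tax: set 313 − 2P = 3P − 12 → P* = $65, Q* = 183.
With the tax collected from producers, supply shifts: Qs = 3(P − 28.5) − 12.
New equilibrium: buyers pay $82.1, producers receive $53.6, Q = 148.8. (Wedge: Pb − Ps = 28.5.)
ΔPS is the trapezoid between Q = 148.8 and Q = 183 of height $11.4: ½ · (183 + 148.8) · 11.4 = $1891.26.

Producer surplus falls by $1891.26 thousand.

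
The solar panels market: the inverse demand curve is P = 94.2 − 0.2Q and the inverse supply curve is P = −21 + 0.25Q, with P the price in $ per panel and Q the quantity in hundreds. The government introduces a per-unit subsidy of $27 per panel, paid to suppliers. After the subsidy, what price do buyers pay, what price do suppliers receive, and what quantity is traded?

Rewrite in direct form: Qd = 471 − 5P and Qs = 4P + 84.
Without the subsidy, 471 − 5P = 4P + 84 gives 9P = 387, so P* = $43 and Q* = 256.
With a per-unit subsidy paid to suppliers, each receives P + 27 per unit sold, so supply becomes Qs = 4(P + 27) + 84.
Solving gives Q = 316 with buyers paying $31 and suppliers receiving $58 (the $27 wedge).

Buyers pay $31; suppliers receive $58; quantity = 316.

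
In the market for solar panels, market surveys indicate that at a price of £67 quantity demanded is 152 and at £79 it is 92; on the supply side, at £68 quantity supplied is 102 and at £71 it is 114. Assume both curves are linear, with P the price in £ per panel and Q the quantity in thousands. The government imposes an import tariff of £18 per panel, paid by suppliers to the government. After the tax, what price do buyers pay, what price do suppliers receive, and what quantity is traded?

Demand slope: (92 − 152)/(79 − 67) = -5, so Qd = 487 − 5P.
Supply slope: (114 − 102)/(71 − 68) = 4, so Qs = 4P − 170.
Without the tax, 487 − 5P = 4P − 170 gives 9P = 657, so P* = £73 and Q* = 122.
With the tax collected from suppliers, supply shifts: Qs = 4(P − 18) − 170.
Solving gives Q = 82 with buyers paying £81 and suppliers receiving £63 (the £18 wedge).
The less price-elastic side of the market bears the larger share of a per-unit tax.

Buyers pay £81; suppliers receive £63; quantity = 82.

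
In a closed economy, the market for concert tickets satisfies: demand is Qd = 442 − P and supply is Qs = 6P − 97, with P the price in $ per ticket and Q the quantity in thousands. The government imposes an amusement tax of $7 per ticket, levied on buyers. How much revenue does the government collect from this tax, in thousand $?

Tax revenue = $2513 thousand.

Before the tax: set 442 − P = 6P − 97 → P* = $77, Q* = 365.
With the tax collected from buyers, demand (in seller-price terms) shifts: Qd = 442 − (P + 7).
New equilibrium: buyers pay $83, producers receive $76, Q = 359. (Wedge: Pb − Ps = 7.)
Revenue = t · Q = 7 · 359 = $2513.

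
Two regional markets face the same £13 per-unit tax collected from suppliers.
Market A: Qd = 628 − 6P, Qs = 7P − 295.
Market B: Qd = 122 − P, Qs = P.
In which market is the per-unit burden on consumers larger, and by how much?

Market A, by £0.5.

Market A: pre-tax P* = £71, Q* = 202; post-tax Q = 160; per-unit burden on consumers = £7.
Market B: pre-tax P* = £61, Q* = 61; post-tax Q = 54.5; per-unit burden on consumers = £6.5.
Difference: £7 vs £6.5 → market A is larger by £0.5.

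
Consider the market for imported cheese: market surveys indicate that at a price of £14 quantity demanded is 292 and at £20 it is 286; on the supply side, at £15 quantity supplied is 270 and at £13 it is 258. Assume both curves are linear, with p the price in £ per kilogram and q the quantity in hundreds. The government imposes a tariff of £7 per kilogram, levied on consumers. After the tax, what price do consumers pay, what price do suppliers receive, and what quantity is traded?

Consumers pay £24; suppliers receive £17; quantity = 282.

Demand slope: (286 − 292)/(20 − 14) = -1, so qd = 306 − p.
Supply slope: (258 − 270)/(13 − 15) = 6, so qs = 6p + 180.
Without the tax, 306 − p = 6p + 180 gives 7p = 126, so p* = £18 and q* = 288.
With the tax collected from consumers, demand (in seller-price terms) shifts: qd = 306 − (p + 7).
Solving gives q = 282 with consumers paying £24 and suppliers receiving £17 (the £7 wedge).
The less price-elastic side of the market bears the larger share of a per-unit tax.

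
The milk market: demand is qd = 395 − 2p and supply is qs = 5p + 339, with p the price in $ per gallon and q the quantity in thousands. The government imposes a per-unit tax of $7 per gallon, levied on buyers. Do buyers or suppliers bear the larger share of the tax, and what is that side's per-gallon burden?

Buyers bear the larger share: $5 per gallon.

Without the tax, 395 − 2p = 5p + 339 gives 7p = 56, so p* = $8 and q* = 379.
With the tax collected from buyers, demand (in seller-price terms) shifts: qd = 395 − 2(p + 7).
Solving gives q = 369 with buyers paying $13 and suppliers receiving $6 (the $7 wedge).
Per-gallon burden: buyers $5, suppliers $2.
Buyers take the larger share because demand is less price-elastic here (demand slope 2 vs supply slope 5).
The less price-elastic side of the market bears the larger share of a per-unit tax.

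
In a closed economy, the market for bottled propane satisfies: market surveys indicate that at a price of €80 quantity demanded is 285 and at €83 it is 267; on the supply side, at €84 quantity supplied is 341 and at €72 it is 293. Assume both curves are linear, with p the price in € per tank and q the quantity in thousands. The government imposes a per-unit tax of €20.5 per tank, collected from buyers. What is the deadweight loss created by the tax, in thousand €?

Demand slope: (267 − 285)/(83 − 80) = -6, so qd = 765 − 6p.
Supply slope: (293 − 341)/(72 − 84) = 4, so qs = 4p + 5.
Without the tax, 765 − 6p = 4p + 5 gives 10p = 760, so p* = €76 and q* = 309.
With the tax collected from buyers, demand (in seller-price terms) shifts: qd = 765 − 6(p + 20.5).
Solving gives q = 259.8 with buyers paying €84.2 and producers receiving €63.7 (the €20.5 wedge).
Quantity falls by |ΔQ| = |309 − 259.8| = 49.2.
DWL = ½ · t · |ΔQ| = ½ · 20.5 · 49.2 = €504.3.

Deadweight loss = €504.3 thousand.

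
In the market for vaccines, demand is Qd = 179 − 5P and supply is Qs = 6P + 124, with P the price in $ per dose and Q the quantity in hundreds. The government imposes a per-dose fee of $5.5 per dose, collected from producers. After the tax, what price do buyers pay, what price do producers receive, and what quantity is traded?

Buyers pay $8; producers receive $2.5; quantity = 139.

Without the tax, 179 − 5P = 6P + 124 gives 11P = 55, so P* = $5 and Q* = 154.
With the tax collected from producers, supply shifts: Qs = 6(P − 5.5) + 124.
New equilibrium: buyers pay $8, producers receive $2.5, Q = 139. (Wedge: Pb − Ps = 5.5.)
The less price-elastic side of the market bears the larger share of a per-unit tax.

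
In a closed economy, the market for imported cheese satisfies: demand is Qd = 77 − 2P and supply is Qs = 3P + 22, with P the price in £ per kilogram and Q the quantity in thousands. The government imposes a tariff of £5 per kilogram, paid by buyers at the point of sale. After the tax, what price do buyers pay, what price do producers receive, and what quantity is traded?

Without the tax, 77 − 2P = 3P + 22 gives 5P = 55, so P* = £11 and Q* = 55.
With the tax collected from buyers, demand (in seller-price terms) shifts: Qd = 77 − 2(P + 5).
Solving gives Q = 49 with buyers paying £14 and producers receiving £9 (the £5 wedge).
The less price-elastic side of the market bears the larger share of a per-unit tax.

Buyers pay £14; producers receive £9; quantity = 49.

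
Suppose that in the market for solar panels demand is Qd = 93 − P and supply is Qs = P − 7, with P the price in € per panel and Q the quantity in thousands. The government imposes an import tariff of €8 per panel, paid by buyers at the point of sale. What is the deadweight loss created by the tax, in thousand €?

Before the tax: set 93 − P = P − 7 → P* = €50, Q* = 43.
With the tax collected from buyers, demand (in seller-price terms) shifts: Qd = 93 − (P + 8).
New equilibrium: buyers pay €54, sellers receive €46, Q = 39. (Wedge: Pb − Ps = 8.)
Quantity falls by |ΔQ| = |43 − 39| = 4.
DWL = ½ · t · |ΔQ| = ½ · 8 · 4 = €16.

Deadweight loss = €16 thousand.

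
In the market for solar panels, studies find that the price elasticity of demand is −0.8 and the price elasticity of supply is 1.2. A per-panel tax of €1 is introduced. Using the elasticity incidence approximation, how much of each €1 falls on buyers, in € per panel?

Incidence ratio: buyers' share ≈ εs / (εs + |εd|) = 1.2 / (1.2 + 0.8) = 0.6.
So buyers bear ≈ 0.6 × €1 = €0.6; suppliers bear €0.4.

Buyers bear ≈ €0.6 per panel.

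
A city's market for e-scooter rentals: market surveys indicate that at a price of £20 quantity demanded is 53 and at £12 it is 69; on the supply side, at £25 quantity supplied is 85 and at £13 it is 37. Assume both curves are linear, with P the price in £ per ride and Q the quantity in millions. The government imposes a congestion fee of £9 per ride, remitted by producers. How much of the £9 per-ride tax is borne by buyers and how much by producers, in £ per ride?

Buyers bear £6 per ride; producers bear £3 per ride.

Demand slope: (69 − 53)/(12 − 20) = -2, so Qd = 93 − 2P.
Supply slope: (37 − 85)/(13 − 25) = 4, so Qs = 4P − 15.
Without the tax, 93 − 2P = 4P − 15 gives 6P = 108, so P* = £18 and Q* = 57.
With the tax collected from producers, supply shifts: Qs = 4(P − 9) − 15.
New equilibrium: buyers pay £24, producers receive £15, Q = 45. (Wedge: Pb − Ps = 9.)
Burden on buyers: £6; on producers: £3. (They sum to £9.)
The less price-elastic side of the market bears the larger share of a per-unit tax.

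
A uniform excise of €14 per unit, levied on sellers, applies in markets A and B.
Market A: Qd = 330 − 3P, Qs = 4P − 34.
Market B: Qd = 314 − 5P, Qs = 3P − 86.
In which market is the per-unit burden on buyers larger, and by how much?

Market A, by €2.75.

Market A: pre-tax P* = €52, Q* = 174; post-tax Q = 150; per-unit burden on buyers = €8.
Market B: pre-tax P* = €50, Q* = 64; post-tax Q = 37.75; per-unit burden on buyers = €5.25.
Difference: €8 vs €5.25 → market A is larger by €2.75.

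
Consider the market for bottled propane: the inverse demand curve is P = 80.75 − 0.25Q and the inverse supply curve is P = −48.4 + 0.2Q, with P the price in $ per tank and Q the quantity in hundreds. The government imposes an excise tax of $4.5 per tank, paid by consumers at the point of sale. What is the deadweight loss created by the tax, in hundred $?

Rewrite in direct form: Qd = 323 − 4P and Qs = 5P + 242.
Without the tax, 323 − 4P = 5P + 242 gives 9P = 81, so P* = $9 and Q* = 287.
With the tax collected from consumers, demand (in seller-price terms) shifts: Qd = 323 − 4(P + 4.5).
Solving gives Q = 277 with consumers paying $11.5 and producers receiving $7 (the $4.5 wedge).
Quantity falls by |ΔQ| = |287 − 277| = 10.
DWL = ½ · t · |ΔQ| = ½ · 4.5 · 10 = $22.5.

Deadweight loss = $22.5 hundred.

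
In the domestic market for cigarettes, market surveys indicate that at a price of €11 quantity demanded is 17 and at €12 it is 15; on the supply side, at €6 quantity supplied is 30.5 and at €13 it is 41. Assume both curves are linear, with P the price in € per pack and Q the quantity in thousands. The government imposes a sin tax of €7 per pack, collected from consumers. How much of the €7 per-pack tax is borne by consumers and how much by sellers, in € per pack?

Consumers bear €3 per pack; sellers bear €4 per pack.

Demand slope: (15 − 17)/(12 − 11) = -2, so Qd = 39 − 2P.
Supply slope: (41 − 30.5)/(13 − 6) = 1.5, so Qs = 1.5P + 21.5.
Before the tax: set 39 − 2P = 1.5P + 21.5 → P* = €5, Q* = 29.
With the tax collected from consumers, demand (in seller-price terms) shifts: Qd = 39 − 2(P + 7).
Solving gives Q = 23 with consumers paying €8 and sellers receiving €1 (the €7 wedge).
Burden on consumers: €3; on sellers: €4. (They sum to €7.)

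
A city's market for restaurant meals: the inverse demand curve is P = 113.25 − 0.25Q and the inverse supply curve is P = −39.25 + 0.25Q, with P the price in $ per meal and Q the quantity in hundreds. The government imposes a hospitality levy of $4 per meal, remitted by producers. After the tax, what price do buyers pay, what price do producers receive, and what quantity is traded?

Buyers pay $39; producers receive $35; quantity = 297.

Rewrite in direct form: Qd = 453 − 4P and Qs = 4P + 157.
Without the tax, 453 − 4P = 4P + 157 gives 8P = 296, so P* = $37 and Q* = 305.
With the tax collected from producers, supply shifts: Qs = 4(P − 4) + 157.
New equilibrium: buyers pay $39, producers receive $35, Q = 297. (Wedge: Pb − Ps = 4.)
The less price-elastic side of the market bears the larger share of a per-unit tax.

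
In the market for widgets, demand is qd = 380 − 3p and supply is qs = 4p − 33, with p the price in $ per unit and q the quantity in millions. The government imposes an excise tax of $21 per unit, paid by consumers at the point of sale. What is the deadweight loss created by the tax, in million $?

Before the tax: set 380 − 3p = 4p − 33 → p* = $59, q* = 203.
With the tax collected from consumers, demand (in seller-price terms) shifts: qd = 380 − 3(p + 21).
New equilibrium: consumers pay $71, sellers receive $50, q = 167. (Wedge: pb − ps = 21.)
Quantity falls by |ΔQ| = |203 − 167| = 36.
DWL = ½ · t · |ΔQ| = ½ · 21 · 36 = $378.

Deadweight loss = $378 million.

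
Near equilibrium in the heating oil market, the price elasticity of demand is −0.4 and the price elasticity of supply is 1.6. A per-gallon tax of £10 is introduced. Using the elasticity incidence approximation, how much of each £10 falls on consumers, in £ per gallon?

Incidence ratio: consumers' share ≈ εs / (εs + |εd|) = 1.6 / (1.6 + 0.4) = 0.8.
So consumers bear ≈ 0.8 × £10 = £8; sellers bear £2.

Consumers bear ≈ £8 per gallon.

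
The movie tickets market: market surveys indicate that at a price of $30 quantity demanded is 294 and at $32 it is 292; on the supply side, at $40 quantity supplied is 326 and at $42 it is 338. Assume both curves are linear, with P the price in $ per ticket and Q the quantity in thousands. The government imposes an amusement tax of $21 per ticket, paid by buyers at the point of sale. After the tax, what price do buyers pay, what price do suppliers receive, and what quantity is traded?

Buyers pay $52; suppliers receive $31; quantity = 272.

Demand slope: (292 − 294)/(32 − 30) = -1, so Qd = 324 − P.
Supply slope: (338 − 326)/(42 − 40) = 6, so Qs = 6P + 86.
Before the tax: set 324 − P = 6P + 86 → P* = $34, Q* = 290.
With the tax collected from buyers, demand (in seller-price terms) shifts: Qd = 324 − (P + 21).
New equilibrium: buyers pay $52, suppliers receive $31, Q = 272. (Wedge: Pb − Ps = 21.)
The less price-elastic side of the market bears the larger share of a per-unit tax.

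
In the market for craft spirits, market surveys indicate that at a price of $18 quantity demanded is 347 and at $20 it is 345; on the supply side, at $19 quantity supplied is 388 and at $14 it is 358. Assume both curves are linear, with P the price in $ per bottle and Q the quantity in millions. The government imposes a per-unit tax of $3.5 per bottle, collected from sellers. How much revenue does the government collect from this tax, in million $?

Demand slope: (345 − 347)/(20 − 18) = -1, so Qd = 365 − P.
Supply slope: (358 − 388)/(14 − 19) = 6, so Qs = 6P + 274.
Before the tax: set 365 − P = 6P + 274 → P* = $13, Q* = 352.
With the tax collected from sellers, supply shifts: Qs = 6(P − 3.5) + 274.
Solving gives Q = 349 with buyers paying $16 and sellers receiving $12.5 (the $3.5 wedge).
Revenue = t · Q = 3.5 · 349 = $1221.5.

Tax revenue = $1221.5 million.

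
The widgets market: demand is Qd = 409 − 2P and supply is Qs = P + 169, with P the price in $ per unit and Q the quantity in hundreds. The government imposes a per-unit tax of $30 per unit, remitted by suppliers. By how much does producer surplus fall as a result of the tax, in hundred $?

Producer surplus falls by $4780 hundred.

Before the tax: set 409 − 2P = P + 169 → P* = $80, Q* = 249.
With the tax collected from suppliers, supply shifts: Qs = (P − 30) + 169.
New equilibrium: buyers pay $90, suppliers receive $60, Q = 229. (Wedge: Pb − Ps = 30.)
ΔPS is the trapezoid between Q = 229 and Q = 249 of height $20: ½ · (249 + 229) · 20 = $4780.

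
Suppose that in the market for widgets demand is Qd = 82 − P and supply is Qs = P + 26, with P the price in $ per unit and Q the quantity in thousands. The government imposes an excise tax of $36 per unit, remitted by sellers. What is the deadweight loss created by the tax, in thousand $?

Without the tax, 82 − P = P + 26 gives 2P = 56, so P* = $28 and Q* = 54.
With the tax collected from sellers, supply shifts: Qs = (P − 36) + 26.
New equilibrium: buyers pay $46, sellers receive $10, Q = 36. (Wedge: Pb − Ps = 36.)
Quantity falls by |ΔQ| = |54 − 36| = 18.
DWL = ½ · t · |ΔQ| = ½ · 36 · 18 = $324.

Deadweight loss = $324 thousand.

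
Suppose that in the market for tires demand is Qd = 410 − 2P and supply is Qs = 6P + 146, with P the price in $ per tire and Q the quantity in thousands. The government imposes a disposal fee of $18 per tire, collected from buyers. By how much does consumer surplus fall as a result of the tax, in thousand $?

Consumer surplus falls by $4461.75 thousand.

Before the tax: set 410 − 2P = 6P + 146 → P* = $33, Q* = 344.
With the tax collected from buyers, demand (in seller-price terms) shifts: Qd = 410 − 2(P + 18).
Solving gives Q = 317 with buyers paying $46.5 and producers receiving $28.5 (the $18 wedge).
ΔCS is the trapezoid between Q = 317 and Q = 344 of height $13.5: ½ · (344 + 317) · 13.5 = $4461.75.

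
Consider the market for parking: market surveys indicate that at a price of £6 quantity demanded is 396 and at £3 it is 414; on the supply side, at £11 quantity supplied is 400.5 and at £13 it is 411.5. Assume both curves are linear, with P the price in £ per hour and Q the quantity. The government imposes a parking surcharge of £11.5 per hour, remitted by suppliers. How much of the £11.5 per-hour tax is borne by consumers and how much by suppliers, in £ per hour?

Consumers bear £5.5 per hour; suppliers bear £6 per hour.

Demand slope: (414 − 396)/(3 − 6) = -6, so Qd = 432 − 6P.
Supply slope: (411.5 − 400.5)/(13 − 11) = 5.5, so Qs = 5.5P + 340.
Before the tax: set 432 − 6P = 5.5P + 340 → P* = £8, Q* = 384.
With the tax collected from suppliers, supply shifts: Qs = 5.5(P − 11.5) + 340.
New equilibrium: consumers pay £13.5, suppliers receive £2, Q = 351. (Wedge: Pb − Ps = 11.5.)
Burden on consumers: £5.5; on suppliers: £6. (They sum to £11.5.)
The less price-elastic side of the market bears the larger share of a per-unit tax.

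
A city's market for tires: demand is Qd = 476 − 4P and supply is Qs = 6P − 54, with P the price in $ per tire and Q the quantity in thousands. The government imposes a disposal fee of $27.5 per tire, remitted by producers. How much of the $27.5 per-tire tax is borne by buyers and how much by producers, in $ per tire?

Without the tax, 476 − 4P = 6P − 54 gives 10P = 530, so P* = $53 and Q* = 264.
With the tax collected from producers, supply shifts: Qs = 6(P − 27.5) − 54.
New equilibrium: buyers pay $69.5, producers receive $42, Q = 198. (Wedge: Pb − Ps = 27.5.)
Burden on buyers: $16.5; on producers: $11. (They sum to $27.5.)
The less price-elastic side of the market bears the larger share of a per-unit tax.

Buyers bear $16.5 per tire; producers bear $11 per tire.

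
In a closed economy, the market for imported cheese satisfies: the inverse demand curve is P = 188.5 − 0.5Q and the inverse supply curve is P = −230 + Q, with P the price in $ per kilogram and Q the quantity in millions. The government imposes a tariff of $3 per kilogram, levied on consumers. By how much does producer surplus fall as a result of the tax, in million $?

Inverting to Q(P) form: Qd = 377 − 2P; Qs = P + 230.
Before the tax: set 377 − 2P = P + 230 → P* = $49, Q* = 279.
With the tax collected from consumers, demand (in seller-price terms) shifts: Qd = 377 − 2(P + 3).
New equilibrium: consumers pay $50, sellers receive $47, Q = 277. (Wedge: Pb − Ps = 3.)
ΔPS is the trapezoid between Q = 277 and Q = 279 of height $2: ½ · (279 + 277) · 2 = $556.

Producer surplus falls by $556 million.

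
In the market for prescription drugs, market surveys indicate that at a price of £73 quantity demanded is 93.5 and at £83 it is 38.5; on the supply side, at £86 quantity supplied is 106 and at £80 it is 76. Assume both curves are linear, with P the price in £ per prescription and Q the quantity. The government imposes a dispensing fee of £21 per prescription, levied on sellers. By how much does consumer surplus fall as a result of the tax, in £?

Consumer surplus falls by £385.

Demand slope: (38.5 − 93.5)/(83 − 73) = -5.5, so Qd = 495 − 5.5P.
Supply slope: (76 − 106)/(80 − 86) = 5, so Qs = 5P − 324.
Without the tax, 495 − 5.5P = 5P − 324 gives 10.5P = 819, so P* = £78 and Q* = 66.
With the tax collected from sellers, supply shifts: Qs = 5(P − 21) − 324.
New equilibrium: buyers pay £88, sellers receive £67, Q = 11. (Wedge: Pb − Ps = 21.)
ΔCS is the trapezoid between Q = 11 and Q = 66 of height £10: ½ · (66 + 11) · 10 = £385.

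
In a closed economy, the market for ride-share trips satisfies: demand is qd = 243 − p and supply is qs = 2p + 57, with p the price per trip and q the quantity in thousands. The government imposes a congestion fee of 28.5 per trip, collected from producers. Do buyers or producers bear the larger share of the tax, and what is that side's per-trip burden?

Without the tax, 243 − p = 2p + 57 gives 3p = 186, so p* = 62 and q* = 181.
With the tax collected from producers, supply shifts: qs = 2(p − 28.5) + 57.
New equilibrium: buyers pay 81, producers receive 52.5, q = 162. (Wedge: pb − ps = 28.5.)
Per-trip burden: buyers 19, producers 9.5.
Buyers take the larger share because demand is less price-elastic here (demand slope 1 vs supply slope 2).

Buyers bear the larger share: 19 per trip.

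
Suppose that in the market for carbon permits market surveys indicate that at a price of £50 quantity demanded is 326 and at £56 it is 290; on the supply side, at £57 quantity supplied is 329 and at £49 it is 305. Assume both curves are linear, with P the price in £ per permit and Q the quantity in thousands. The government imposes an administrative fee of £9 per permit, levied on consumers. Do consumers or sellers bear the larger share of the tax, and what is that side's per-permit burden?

Demand slope: (290 − 326)/(56 − 50) = -6, so Qd = 626 − 6P.
Supply slope: (305 − 329)/(49 − 57) = 3, so Qs = 3P + 158.
Without the tax, 626 − 6P = 3P + 158 gives 9P = 468, so P* = £52 and Q* = 314.
With the tax collected from consumers, demand (in seller-price terms) shifts: Qd = 626 − 6(P + 9).
New equilibrium: consumers pay £55, sellers receive £46, Q = 296. (Wedge: Pb − Ps = 9.)
Per-permit burden: consumers £3, sellers £6.
Sellers take the larger share because supply is less price-elastic here (demand slope 6 vs supply slope 3).

Sellers bear the larger share: £6 per permit.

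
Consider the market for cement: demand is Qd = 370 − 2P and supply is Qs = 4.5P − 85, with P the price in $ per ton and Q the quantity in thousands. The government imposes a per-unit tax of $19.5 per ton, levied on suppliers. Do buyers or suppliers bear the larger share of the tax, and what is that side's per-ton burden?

Buyers bear the larger share: $13.5 per ton.

Without the tax, 370 − 2P = 4.5P − 85 gives 6.5P = 455, so P* = $70 and Q* = 230.
With the tax collected from suppliers, supply shifts: Qs = 4.5(P − 19.5) − 85.
Solving gives Q = 203 with buyers paying $83.5 and suppliers receiving $64 (the $19.5 wedge).
Per-ton burden: buyers $13.5, suppliers $6.
Buyers take the larger share because demand is less price-elastic here (demand slope 2 vs supply slope 4.5).
The less price-elastic side of the market bears the larger share of a per-unit tax.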